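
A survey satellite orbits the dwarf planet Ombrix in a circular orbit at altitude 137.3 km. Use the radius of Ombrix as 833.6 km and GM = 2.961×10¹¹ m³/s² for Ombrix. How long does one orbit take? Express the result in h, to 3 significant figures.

T ≈ 3.07 h

r = 833.6 + 137.3 = 970.90 km = 9.7090×10⁵ m.
Kepler's third law: T = 2π√(r³/μ) = 2π√((9.709×10⁵)³ / 2.961×10¹¹).
r³/μ = 3.091×10⁶ s², so T = 2π × 1.758×10³ = 1.105×10⁴ s.
Converting: 1.105×10⁴ s ÷ 3600 = 3.068 h.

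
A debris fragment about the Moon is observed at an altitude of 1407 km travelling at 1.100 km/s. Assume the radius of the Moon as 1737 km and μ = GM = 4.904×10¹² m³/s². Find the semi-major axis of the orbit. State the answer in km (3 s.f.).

r = 1737 + 1407 = 3144.0 km = 3.144×10⁶ m.
Specific orbital energy ε = v²/2 − μ/r = (1100)²/2 − 4.904×10¹²/3.144×10⁶ = -9.548×10⁵ J/kg.
Since ε = −μ/(2a), a = −μ/(2ε) = 2.568×10⁶ m = 2568.1 km.

a ≈ 2570 km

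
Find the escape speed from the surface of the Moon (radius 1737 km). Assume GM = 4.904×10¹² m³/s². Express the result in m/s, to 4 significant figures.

r = R = 1.737×10⁶ m.
Escape speed v_esc = √(2μ/r) = √(2 × 4.904×10¹² / 1.737×10⁶) = √(5.647×10⁶) = 2376 m/s.

v_esc ≈ 2376 m/s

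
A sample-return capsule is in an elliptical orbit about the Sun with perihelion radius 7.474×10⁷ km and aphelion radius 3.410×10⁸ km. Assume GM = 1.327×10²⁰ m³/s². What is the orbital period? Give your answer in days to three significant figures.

T ≈ 598 days

Semi-major axis a = (r_p + r_a)/2 = (7.4740×10⁷ + 3.4100×10⁸)/2 = 2.0787×10⁸ km = 2.079×10¹¹ m.
By Kepler's third law T = 2π√(a³/μ) = 2π × 8.227×10⁶ = 5.169×10⁷ s.
= 598.3 days.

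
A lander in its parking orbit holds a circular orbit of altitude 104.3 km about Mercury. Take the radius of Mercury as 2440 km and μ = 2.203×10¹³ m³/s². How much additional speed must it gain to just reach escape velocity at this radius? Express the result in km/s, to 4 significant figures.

r = 2440 + 104.3 = 2544.3 km = 2.5443×10⁶ m.
Circular speed v_c = √(μ/r) = 2943 m/s.
Escape speed v_esc = √(2μ/r) = √2 × v_c = 4161 m/s.
Δv = v_esc − v_c = 1219 m/s = 1.219 km/s.

Δv ≈ 1.219 km/s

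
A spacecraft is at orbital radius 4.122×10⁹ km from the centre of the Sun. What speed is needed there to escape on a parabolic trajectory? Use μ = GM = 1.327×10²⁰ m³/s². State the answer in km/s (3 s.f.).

v_esc ≈ 8.02 km/s

r = 4.122×10⁹ km = 4.122×10¹² m.
Escape speed v_esc = √(2μ/r) = √(2 × 1.327×10²⁰ / 4.122×10¹²) = √(6.439×10⁷) = 8024 m/s.
= 8.024 km/s.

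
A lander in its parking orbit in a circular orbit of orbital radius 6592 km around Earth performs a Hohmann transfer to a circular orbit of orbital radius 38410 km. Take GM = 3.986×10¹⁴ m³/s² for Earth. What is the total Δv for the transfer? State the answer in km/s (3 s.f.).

Δv_total ≈ 3.86 km/s

r₁ = 6592 km = 6.592×10⁶ m.
r₂ = 38410 km = 3.841×10⁷ m.
Transfer ellipse a_t = (r₁ + r₂)/2 = 2.250×10⁷ m.
At r₁: circular v_c1 = √(μ/r₁) = 7776 m/s; transfer-perigee v_p = √[μ(2/r₁ − 1/a_t)] = 10160 m/s.
Δv₁ = v_p − v_c1 = 2384 m/s.
At r₂: circular v_c2 = √(μ/r₂) = 3221 m/s; transfer-apogee v_a = √[μ(2/r₂ − 1/a_t)] = 1744 m/s.
Δv₂ = v_c2 − v_a = 1478 m/s.
Total Δv = Δv₁ + Δv₂ = 3861 m/s = 3.861 km/s.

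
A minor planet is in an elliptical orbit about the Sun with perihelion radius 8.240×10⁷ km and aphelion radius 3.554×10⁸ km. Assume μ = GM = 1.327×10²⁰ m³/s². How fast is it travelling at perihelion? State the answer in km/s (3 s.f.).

Semi-major axis a = (r_p + r_a)/2 = 2.1890×10⁸ km = 2.189×10¹¹ m.
Vis-viva: v² = μ(2/r − 1/a) = 1.327×10²⁰ × (2.427×10⁻¹¹ − 4.568×10⁻¹²) = 2.615×10⁹ m²/s².
v = 51130 m/s = 51.13 km/s.

v ≈ 51.1 km/s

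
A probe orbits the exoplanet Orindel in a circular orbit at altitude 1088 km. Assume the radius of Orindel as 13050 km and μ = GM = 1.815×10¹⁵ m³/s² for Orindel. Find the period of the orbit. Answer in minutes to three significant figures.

T ≈ 131 minutes

r = 13050 + 1088 = 14138 km = 1.4138×10⁷ m.
Kepler's third law: T = 2π√(r³/μ) = 2π√((1.414×10⁷)³ / 1.815×10¹⁵).
r³/μ = 1.557×10⁶ s², so T = 2π × 1.248×10³ = 7.840×10³ s.
Converting: 7.840×10³ s ÷ 60.00 = 130.7 minutes.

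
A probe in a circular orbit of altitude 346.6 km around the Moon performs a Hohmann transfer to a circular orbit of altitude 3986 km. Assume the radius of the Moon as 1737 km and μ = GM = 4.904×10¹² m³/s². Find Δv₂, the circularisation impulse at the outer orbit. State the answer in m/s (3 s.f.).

r₁ = 1737 + 346.6 = 2083.6 km = 2.0836×10⁶ m.
r₂ = 1737 + 3986 = 5723.0 km = 5.7230×10⁶ m.
Transfer ellipse a_t = (r₁ + r₂)/2 = 3.903×10⁶ m.
At r₁: circular v_c1 = √(μ/r₁) = 1534 m/s; transfer-perilune v_p = √[μ(2/r₁ − 1/a_t)] = 1858 m/s.
At r₂: circular v_c2 = √(μ/r₂) = 925.7 m/s; transfer-apolune v_a = √[μ(2/r₂ − 1/a_t)] = 676.3 m/s.
Δv₂ = v_c2 − v_a = 249.4 m/s.

Δv ≈ 249 m/s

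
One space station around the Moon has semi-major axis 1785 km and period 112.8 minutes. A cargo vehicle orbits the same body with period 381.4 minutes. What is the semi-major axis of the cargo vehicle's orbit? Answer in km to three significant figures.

a₂ ≈ 4020 km

Kepler's third law: a³ ∝ T², so a₂ = a₁ (T₂/T₁)^(2/3).
T₂/T₁ = 3.381, (T₂/T₁)^(2/3) = 2.253.
a₂ = 1785 × 2.253 = 4021 km.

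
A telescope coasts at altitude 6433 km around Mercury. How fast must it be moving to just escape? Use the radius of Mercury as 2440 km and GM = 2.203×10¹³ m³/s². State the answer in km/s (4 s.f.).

v_esc ≈ 2.228 km/s

r = 2440 + 6433 = 8873.0 km = 8.8730×10⁶ m.
Escape speed v_esc = √(2μ/r) = √(2 × 2.203×10¹³ / 8.873×10⁶) = √(4.966×10⁶) = 2228 m/s.
= 2.228 km/s.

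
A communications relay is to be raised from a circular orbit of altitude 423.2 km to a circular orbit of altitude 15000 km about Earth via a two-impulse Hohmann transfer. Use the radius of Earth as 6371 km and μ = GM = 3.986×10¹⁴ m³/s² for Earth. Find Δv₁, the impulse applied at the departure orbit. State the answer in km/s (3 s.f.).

Δv ≈ 1.78 km/s

r₁ = 6371 + 423.2 = 6794.2 km = 6.7942×10⁶ m.
r₂ = 6371 + 15000 = 21371 km = 2.1371×10⁷ m.
Transfer ellipse a_t = (r₁ + r₂)/2 = 1.408×10⁷ m.
At r₁: circular v_c1 = √(μ/r₁) = 7659 m/s; transfer-perigee v_p = √[μ(2/r₁ − 1/a_t)] = 9436 m/s.
Δv₁ = v_p − v_c1 = 1776 m/s.
= 1.776 km/s.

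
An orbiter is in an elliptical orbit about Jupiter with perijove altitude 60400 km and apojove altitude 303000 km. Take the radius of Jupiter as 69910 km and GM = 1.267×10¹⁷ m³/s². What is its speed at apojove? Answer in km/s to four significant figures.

r_p = 69910 + 60400 = 130310 km = 1.3031×10⁸ m.
r_a = 69910 + 303000 = 372910 km = 3.7291×10⁸ m.
Semi-major axis a = (r_p + r_a)/2 = 2.5161×10⁵ km = 2.516×10⁸ m.
Vis-viva: v² = μ(2/r − 1/a) = 1.267×10¹⁷ × (5.363×10⁻⁹ − 3.974×10⁻⁹) = 1.760×10⁸ m²/s².
v = 13270 m/s = 13.27 km/s.

v ≈ 13.27 km/s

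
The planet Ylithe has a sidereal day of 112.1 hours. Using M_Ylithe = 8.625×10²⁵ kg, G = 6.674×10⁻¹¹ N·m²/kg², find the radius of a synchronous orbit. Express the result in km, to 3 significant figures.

μ = GM = 6.674×10⁻¹¹ × 8.625×10²⁵ = 5.756×10¹⁵ m³/s².
T = 112.1 hours = 4.036×10⁵ s.
A synchronous orbit has period T, so by Kepler's third law a = (μT²/4π²)^(1/3).
μT²/4π² = 5.756×10¹⁵ × (4.036×10⁵)² / 39.48 = 2.375×10²⁵ m³.
a = 2.874×10⁸ m = 2.8743×10⁵ km.

r_sync ≈ 2.87×10⁵ km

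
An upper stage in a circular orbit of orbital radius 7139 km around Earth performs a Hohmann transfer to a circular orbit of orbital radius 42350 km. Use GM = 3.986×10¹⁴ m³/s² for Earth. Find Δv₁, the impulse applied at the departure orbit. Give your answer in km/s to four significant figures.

Δv ≈ 2.303 km/s

r₁ = 7139 km = 7.139×10⁶ m.
r₂ = 42350 km = 4.235×10⁷ m.
Transfer ellipse a_t = (r₁ + r₂)/2 = 2.474×10⁷ m.
At r₁: circular v_c1 = √(μ/r₁) = 7472 m/s; transfer-perigee v_p = √[μ(2/r₁ − 1/a_t)] = 9775 m/s.
Δv₁ = v_p − v_c1 = 2303 m/s.
= 2.303 km/s.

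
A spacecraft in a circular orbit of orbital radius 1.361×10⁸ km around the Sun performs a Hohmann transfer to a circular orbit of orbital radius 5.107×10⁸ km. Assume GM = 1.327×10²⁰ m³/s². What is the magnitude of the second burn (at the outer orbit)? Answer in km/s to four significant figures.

r₁ = 1.361×10⁸ km = 1.361×10¹¹ m.
r₂ = 5.107×10⁸ km = 5.107×10¹¹ m.
Transfer ellipse a_t = (r₁ + r₂)/2 = 3.234×10¹¹ m.
At r₁: circular v_c1 = √(μ/r₁) = 31230 m/s; transfer-perihelion v_p = √[μ(2/r₁ − 1/a_t)] = 39240 m/s.
At r₂: circular v_c2 = √(μ/r₂) = 16120 m/s; transfer-aphelion v_a = √[μ(2/r₂ − 1/a_t)] = 10460 m/s.
Δv₂ = v_c2 − v_a = 5662 m/s.
= 5.662 km/s.

Δv ≈ 5.662 km/s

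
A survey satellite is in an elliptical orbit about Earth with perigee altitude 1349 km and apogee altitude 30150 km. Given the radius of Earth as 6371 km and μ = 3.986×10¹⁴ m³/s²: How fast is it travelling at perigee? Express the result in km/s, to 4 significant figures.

r_p = 6371 + 1349 = 7720.0 km = 7.7200×10⁶ m.
r_a = 6371 + 30150 = 36521 km = 3.6521×10⁷ m.
Semi-major axis a = (r_p + r_a)/2 = 22120 km = 2.212×10⁷ m.
Vis-viva: v² = μ(2/r − 1/a) = 3.986×10¹⁴ × (2.591×10⁻⁷ − 4.521×10⁻⁸) = 8.524×10⁷ m²/s².
v = 9233 m/s = 9.233 km/s.

v ≈ 9.233 km/s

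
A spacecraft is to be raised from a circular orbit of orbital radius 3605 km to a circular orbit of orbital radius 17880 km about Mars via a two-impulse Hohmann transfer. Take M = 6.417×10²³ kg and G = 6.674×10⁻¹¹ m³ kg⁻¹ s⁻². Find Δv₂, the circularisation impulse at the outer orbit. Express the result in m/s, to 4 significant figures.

Δv ≈ 651.1 m/s

μ = GM = 6.674×10⁻¹¹ × 6.417×10²³ = 4.283×10¹³ m³/s².
r₁ = 3605 km = 3.605×10⁶ m.
r₂ = 17880 km = 1.788×10⁷ m.
Transfer ellipse a_t = (r₁ + r₂)/2 = 1.074×10⁷ m.
At r₁: circular v_c1 = √(μ/r₁) = 3447 m/s; transfer-periapsis v_p = √[μ(2/r₁ − 1/a_t)] = 4447 m/s.
At r₂: circular v_c2 = √(μ/r₂) = 1548 m/s; transfer-apoapsis v_a = √[μ(2/r₂ − 1/a_t)] = 896.6 m/s.
Δv₂ = v_c2 − v_a = 651.1 m/s.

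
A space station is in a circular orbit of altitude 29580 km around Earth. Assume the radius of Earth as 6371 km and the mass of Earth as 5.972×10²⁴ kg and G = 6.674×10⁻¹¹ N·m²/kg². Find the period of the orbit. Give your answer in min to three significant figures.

μ = GM = 6.674×10⁻¹¹ × 5.972×10²⁴ = 3.986×10¹⁴ m³/s².
r = 6371 + 29580 = 35951 km = 3.5951×10⁷ m.
Kepler's third law: T = 2π√(r³/μ) = 2π√((3.595×10⁷)³ / 3.986×10¹⁴).
r³/μ = 1.166×10⁸ s², so T = 2π × 1.080×10⁴ = 6.784×10⁴ s.
Converting: 6.784×10⁴ s ÷ 60.00 = 1131 min.

T ≈ 1130 min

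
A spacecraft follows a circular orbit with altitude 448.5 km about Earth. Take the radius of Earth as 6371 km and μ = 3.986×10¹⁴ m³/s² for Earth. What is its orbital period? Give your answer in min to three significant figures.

r = 6371 + 448.5 = 6819.5 km = 6.8195×10⁶ m.
Kepler's third law: T = 2π√(r³/μ) = 2π√((6.820×10⁶)³ / 3.986×10¹⁴).
r³/μ = 7.956×10⁵ s², so T = 2π × 8.920×10² = 5.605×10³ s.
Converting: 5.605×10³ s ÷ 60.00 = 93.41 min.

T ≈ 93.4 min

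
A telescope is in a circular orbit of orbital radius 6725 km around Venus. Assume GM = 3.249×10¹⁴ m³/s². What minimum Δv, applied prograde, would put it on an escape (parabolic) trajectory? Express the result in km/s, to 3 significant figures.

Δv ≈ 2.88 km/s

r = 6725 km = 6.725×10⁶ m.
Circular speed v_c = √(μ/r) = 6951 m/s.
Escape speed v_esc = √(2μ/r) = √2 × v_c = 9830 m/s.
Δv = v_esc − v_c = 2879 m/s = 2.879 km/s.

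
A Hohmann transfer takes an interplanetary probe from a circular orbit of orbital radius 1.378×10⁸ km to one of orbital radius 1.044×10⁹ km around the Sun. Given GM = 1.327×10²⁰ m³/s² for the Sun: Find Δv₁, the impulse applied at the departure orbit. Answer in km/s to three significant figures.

Δv ≈ 10.2 km/s

r₁ = 1.378×10⁸ km = 1.378×10¹¹ m.
r₂ = 1.044×10⁹ km = 1.044×10¹² m.
Transfer ellipse a_t = (r₁ + r₂)/2 = 5.909×10¹¹ m.
At r₁: circular v_c1 = √(μ/r₁) = 31030 m/s; transfer-perihelion v_p = √[μ(2/r₁ − 1/a_t)] = 41250 m/s.
Δv₁ = v_p − v_c1 = 10220 m/s.
= 10.22 km/s.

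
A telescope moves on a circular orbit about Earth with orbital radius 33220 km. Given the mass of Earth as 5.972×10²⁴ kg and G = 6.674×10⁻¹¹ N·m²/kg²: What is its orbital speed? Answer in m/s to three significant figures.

v ≈ 3460 m/s

μ = GM = 6.674×10⁻¹¹ × 5.972×10²⁴ = 3.986×10¹⁴ m³/s².
r = 33220 km = 3.322×10⁷ m.
For a circular orbit v = √(μ/r) = √(3.986×10¹⁴ / 3.322×10⁷) = √(1.200×10⁷) = 3464 m/s.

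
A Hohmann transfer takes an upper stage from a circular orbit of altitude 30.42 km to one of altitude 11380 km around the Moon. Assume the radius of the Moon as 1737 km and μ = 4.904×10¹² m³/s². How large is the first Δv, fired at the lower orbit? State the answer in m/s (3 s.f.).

r₁ = 1737 + 30.42 = 1767.4 km = 1.7674×10⁶ m.
r₂ = 1737 + 11380 = 13117 km = 1.3117×10⁷ m.
Transfer ellipse a_t = (r₁ + r₂)/2 = 7.442×10⁶ m.
At r₁: circular v_c1 = √(μ/r₁) = 1666 m/s; transfer-perilune v_p = √[μ(2/r₁ − 1/a_t)] = 2211 m/s.
Δv₁ = v_p − v_c1 = 545.7 m/s.

Δv ≈ 546 m/s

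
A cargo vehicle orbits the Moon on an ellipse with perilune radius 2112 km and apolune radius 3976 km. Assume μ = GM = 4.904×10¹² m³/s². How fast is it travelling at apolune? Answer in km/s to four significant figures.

v ≈ 0.9251 km/s

Semi-major axis a = (r_p + r_a)/2 = 3044.0 km = 3.044×10⁶ m.
Vis-viva: v² = μ(2/r − 1/a) = 4.904×10¹² × (5.030×10⁻⁷ − 3.285×10⁻⁷) = 8.558×10⁵ m²/s².
v = 925.1 m/s = 0.9251 km/s.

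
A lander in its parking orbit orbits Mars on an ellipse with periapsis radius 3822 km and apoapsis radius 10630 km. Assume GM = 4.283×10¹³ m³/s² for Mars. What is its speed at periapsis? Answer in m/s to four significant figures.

Semi-major axis a = (r_p + r_a)/2 = 7226.0 km = 7.226×10⁶ m.
Vis-viva: v² = μ(2/r − 1/a) = 4.283×10¹³ × (5.233×10⁻⁷ − 1.384×10⁻⁷) = 1.649×10⁷ m²/s².
v = 4060 m/s.

v ≈ 4060 m/s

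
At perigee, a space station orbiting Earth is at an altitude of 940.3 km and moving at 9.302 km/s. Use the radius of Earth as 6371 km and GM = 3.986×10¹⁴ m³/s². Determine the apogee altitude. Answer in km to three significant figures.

apogee altitude ≈ 21700 km

r_p = 6371 + 940.3 = 7311.3 km = 7.311×10⁶ m.
Specific energy ε = v²/2 − μ/r = -1.125×10⁷ J/kg, so a = −μ/(2ε) = 1.771×10⁷ m.
The apsides satisfy r_p + r_a = 2a, so the apogee radius is 2a − r_p = 2.810×10⁷ m = 28105 km.
Apogee altitude = 28105 − 6371 = 21734 km.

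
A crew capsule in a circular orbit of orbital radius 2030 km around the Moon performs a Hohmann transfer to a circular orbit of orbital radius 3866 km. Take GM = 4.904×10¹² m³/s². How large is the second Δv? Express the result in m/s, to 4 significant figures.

r₁ = 2030 km = 2.030×10⁶ m.
r₂ = 3866 km = 3.866×10⁶ m.
Transfer ellipse a_t = (r₁ + r₂)/2 = 2.948×10⁶ m.
At r₁: circular v_c1 = √(μ/r₁) = 1554 m/s; transfer-perilune v_p = √[μ(2/r₁ − 1/a_t)] = 1780 m/s.
At r₂: circular v_c2 = √(μ/r₂) = 1126 m/s; transfer-apolune v_a = √[μ(2/r₂ − 1/a_t)] = 934.6 m/s.
Δv₂ = v_c2 − v_a = 191.7 m/s.

Δv ≈ 191.7 m/s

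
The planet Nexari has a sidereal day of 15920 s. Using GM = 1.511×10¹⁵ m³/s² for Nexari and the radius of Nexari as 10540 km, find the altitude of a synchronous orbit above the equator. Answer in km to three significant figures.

h_sync ≈ 10800 km

A synchronous orbit has period T, so by Kepler's third law a = (μT²/4π²)^(1/3).
μT²/4π² = 1.511×10¹⁵ × (1.592×10⁴)² / 39.48 = 9.700×10²¹ m³.
a = 2.133×10⁷ m = 21327 km.
Altitude h = a − R = 21327 − 10540 = 10787 km.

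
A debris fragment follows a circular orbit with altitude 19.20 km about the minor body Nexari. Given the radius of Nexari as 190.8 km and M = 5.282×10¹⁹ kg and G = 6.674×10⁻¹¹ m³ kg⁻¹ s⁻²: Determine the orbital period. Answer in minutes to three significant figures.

μ = GM = 6.674×10⁻¹¹ × 5.282×10¹⁹ = 3.525×10⁹ m³/s².
r = 190.8 + 19.20 = 210.00 km = 2.1000×10⁵ m.
Kepler's third law: T = 2π√(r³/μ) = 2π√((2.100×10⁵)³ / 3.525×10⁹).
r³/μ = 2.627×10⁶ s², so T = 2π × 1.621×10³ = 1.018×10⁴ s.
Converting: 1.018×10⁴ s ÷ 60.00 = 169.7 minutes.

T ≈ 170 minutes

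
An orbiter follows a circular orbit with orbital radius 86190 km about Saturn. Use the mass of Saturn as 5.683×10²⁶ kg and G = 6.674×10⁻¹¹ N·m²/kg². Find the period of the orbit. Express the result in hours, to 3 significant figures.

T ≈ 7.17 hours

μ = GM = 6.674×10⁻¹¹ × 5.683×10²⁶ = 3.793×10¹⁶ m³/s².
r = 86190 km = 8.619×10⁷ m.
Kepler's third law: T = 2π√(r³/μ) = 2π√((8.619×10⁷)³ / 3.793×10¹⁶).
r³/μ = 1.688×10⁷ s², so T = 2π × 4.109×10³ = 2.582×10⁴ s.
Converting: 2.582×10⁴ s ÷ 3600 = 7.171 hours.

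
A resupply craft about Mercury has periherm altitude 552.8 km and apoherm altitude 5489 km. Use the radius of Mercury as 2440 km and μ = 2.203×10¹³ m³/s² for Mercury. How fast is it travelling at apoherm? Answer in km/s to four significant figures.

v ≈ 1.234 km/s

r_p = 2440 + 552.8 = 2992.8 km = 2.9928×10⁶ m.
r_a = 2440 + 5489 = 7929.0 km = 7.9290×10⁶ m.
Semi-major axis a = (r_p + r_a)/2 = 5460.9 km = 5.461×10⁶ m.
Vis-viva: v² = μ(2/r − 1/a) = 2.203×10¹³ × (2.522×10⁻⁷ − 1.831×10⁻⁷) = 1.523×10⁶ m²/s².
v = 1234 m/s = 1.234 km/s.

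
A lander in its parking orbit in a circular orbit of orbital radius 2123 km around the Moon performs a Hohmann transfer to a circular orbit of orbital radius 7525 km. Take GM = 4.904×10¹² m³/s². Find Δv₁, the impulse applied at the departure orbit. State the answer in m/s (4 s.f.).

Δv ≈ 378.4 m/s

r₁ = 2123 km = 2.123×10⁶ m.
r₂ = 7525 km = 7.525×10⁶ m.
Transfer ellipse a_t = (r₁ + r₂)/2 = 4.824×10⁶ m.
At r₁: circular v_c1 = √(μ/r₁) = 1520 m/s; transfer-perilune v_p = √[μ(2/r₁ − 1/a_t)] = 1898 m/s.
Δv₁ = v_p − v_c1 = 378.4 m/s.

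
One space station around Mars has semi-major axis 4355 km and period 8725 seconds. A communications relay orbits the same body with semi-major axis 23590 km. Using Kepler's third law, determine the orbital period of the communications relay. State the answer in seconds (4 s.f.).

Kepler's third law: T² ∝ a³, so T₂ = T₁ (a₂/a₁)^(3/2).
a₂/a₁ = 5.417, (a₂/a₁)^(3/2) = 12.61.
T₂ = 8725 × 12.61 = 1.100×10⁵ seconds.

T₂ ≈ 1.100×10⁵ seconds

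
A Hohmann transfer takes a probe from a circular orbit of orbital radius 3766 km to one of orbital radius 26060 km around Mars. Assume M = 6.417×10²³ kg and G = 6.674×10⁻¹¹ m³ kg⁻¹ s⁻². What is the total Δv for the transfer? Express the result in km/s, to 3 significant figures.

μ = GM = 6.674×10⁻¹¹ × 6.417×10²³ = 4.283×10¹³ m³/s².
r₁ = 3766 km = 3.766×10⁶ m.
r₂ = 26060 km = 2.606×10⁷ m.
Transfer ellipse a_t = (r₁ + r₂)/2 = 1.491×10⁷ m.
At r₁: circular v_c1 = √(μ/r₁) = 3372 m/s; transfer-periapsis v_p = √[μ(2/r₁ − 1/a_t)] = 4458 m/s.
Δv₁ = v_p − v_c1 = 1086 m/s.
At r₂: circular v_c2 = √(μ/r₂) = 1282 m/s; transfer-apoapsis v_a = √[μ(2/r₂ − 1/a_t)] = 644.2 m/s.
Δv₂ = v_c2 − v_a = 637.7 m/s.
Total Δv = Δv₁ + Δv₂ = 1723 m/s = 1.723 km/s.

Δv_total ≈ 1.72 km/s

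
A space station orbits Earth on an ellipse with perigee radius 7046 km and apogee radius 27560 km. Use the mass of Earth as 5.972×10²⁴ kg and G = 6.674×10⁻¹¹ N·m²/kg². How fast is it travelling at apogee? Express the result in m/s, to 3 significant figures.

v ≈ 2430 m/s

μ = GM = 6.674×10⁻¹¹ × 5.972×10²⁴ = 3.986×10¹⁴ m³/s².
Semi-major axis a = (r_p + r_a)/2 = 17303 km = 1.730×10⁷ m.
Vis-viva: v² = μ(2/r − 1/a) = 3.986×10¹⁴ × (7.257×10⁻⁸ − 5.779×10⁻⁸) = 5.889×10⁶ m²/s².
v = 2427 m/s.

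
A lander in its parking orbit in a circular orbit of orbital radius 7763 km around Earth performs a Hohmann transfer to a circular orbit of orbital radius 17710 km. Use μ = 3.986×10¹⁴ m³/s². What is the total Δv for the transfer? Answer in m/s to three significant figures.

Δv_total ≈ 2320 m/s

r₁ = 7763 km = 7.763×10⁶ m.
r₂ = 17710 km = 1.771×10⁷ m.
Transfer ellipse a_t = (r₁ + r₂)/2 = 1.274×10⁷ m.
At r₁: circular v_c1 = √(μ/r₁) = 7166 m/s; transfer-perigee v_p = √[μ(2/r₁ − 1/a_t)] = 8450 m/s.
Δv₁ = v_p − v_c1 = 1284 m/s.
At r₂: circular v_c2 = √(μ/r₂) = 4744 m/s; transfer-apogee v_a = √[μ(2/r₂ − 1/a_t)] = 3704 m/s.
Δv₂ = v_c2 − v_a = 1040 m/s.
Total Δv = Δv₁ + Δv₂ = 2324 m/s.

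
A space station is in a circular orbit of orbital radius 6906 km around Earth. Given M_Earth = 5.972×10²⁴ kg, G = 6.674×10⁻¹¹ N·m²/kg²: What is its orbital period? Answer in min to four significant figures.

T ≈ 95.20 min

μ = GM = 6.674×10⁻¹¹ × 5.972×10²⁴ = 3.986×10¹⁴ m³/s².
r = 6906 km = 6.906×10⁶ m.
Kepler's third law: T = 2π√(r³/μ) = 2π√((6.906×10⁶)³ / 3.986×10¹⁴).
r³/μ = 8.264×10⁵ s², so T = 2π × 9.090×10² = 5.712×10³ s.
Converting: 5.712×10³ s ÷ 60.00 = 95.20 min.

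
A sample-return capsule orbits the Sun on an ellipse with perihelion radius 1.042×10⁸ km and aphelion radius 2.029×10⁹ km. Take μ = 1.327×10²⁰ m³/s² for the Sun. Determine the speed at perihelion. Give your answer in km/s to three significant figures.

Semi-major axis a = (r_p + r_a)/2 = 1.0666×10⁹ km = 1.067×10¹² m.
Vis-viva: v² = μ(2/r − 1/a) = 1.327×10²⁰ × (1.919×10⁻¹¹ − 9.376×10⁻¹³) = 2.423×10⁹ m²/s².
v = 49220 m/s = 49.22 km/s.

v ≈ 49.2 km/s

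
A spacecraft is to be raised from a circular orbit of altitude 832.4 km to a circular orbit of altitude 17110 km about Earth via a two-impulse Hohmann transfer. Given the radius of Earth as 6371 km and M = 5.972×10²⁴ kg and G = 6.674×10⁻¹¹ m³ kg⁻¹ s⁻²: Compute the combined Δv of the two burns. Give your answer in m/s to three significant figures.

μ = GM = 6.674×10⁻¹¹ × 5.972×10²⁴ = 3.986×10¹⁴ m³/s².
r₁ = 6371 + 832.4 = 7203.4 km = 7.2034×10⁶ m.
r₂ = 6371 + 17110 = 23481 km = 2.3481×10⁷ m.
Transfer ellipse a_t = (r₁ + r₂)/2 = 1.534×10⁷ m.
At r₁: circular v_c1 = √(μ/r₁) = 7438 m/s; transfer-perigee v_p = √[μ(2/r₁ − 1/a_t)] = 9202 m/s.
Δv₁ = v_p − v_c1 = 1764 m/s.
At r₂: circular v_c2 = √(μ/r₂) = 4120 m/s; transfer-apogee v_a = √[μ(2/r₂ − 1/a_t)] = 2823 m/s.
Δv₂ = v_c2 − v_a = 1297 m/s.
Total Δv = Δv₁ + Δv₂ = 3061 m/s.

Δv_total ≈ 3060 m/s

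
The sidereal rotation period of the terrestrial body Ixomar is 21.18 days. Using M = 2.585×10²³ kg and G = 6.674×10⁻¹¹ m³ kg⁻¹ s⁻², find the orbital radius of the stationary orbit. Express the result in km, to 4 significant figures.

r_sync ≈ 1.135×10⁵ km

μ = GM = 6.674×10⁻¹¹ × 2.585×10²³ = 1.725×10¹³ m³/s².
T = 21.18 days = 1.830×10⁶ s.
A synchronous orbit has period T, so by Kepler's third law a = (μT²/4π²)^(1/3).
μT²/4π² = 1.725×10¹³ × (1.830×10⁶)² / 39.48 = 1.463×10²⁴ m³.
a = 1.135×10⁸ m = 1.1353×10⁵ km.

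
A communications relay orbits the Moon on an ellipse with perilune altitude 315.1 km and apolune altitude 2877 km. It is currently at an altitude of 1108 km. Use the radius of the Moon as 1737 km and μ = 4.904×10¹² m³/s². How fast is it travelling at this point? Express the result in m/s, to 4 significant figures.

r_p = 1737 + 315.1 = 2052.1 km = 2.0521×10⁶ m.
r_a = 1737 + 2877 = 4614.0 km = 4.6140×10⁶ m.
r = 1737 + 1108 = 2845.0 km = 2.845×10⁶ m.
Semi-major axis a = (r_p + r_a)/2 = 3333.1 km = 3.333×10⁶ m.
Vis-viva: v² = μ(2/r − 1/a) = 4.904×10¹² × (7.030×10⁻⁷ − 3.000×10⁻⁷) = 1.976×10⁶ m²/s².
v = 1406 m/s.

v ≈ 1406 m/s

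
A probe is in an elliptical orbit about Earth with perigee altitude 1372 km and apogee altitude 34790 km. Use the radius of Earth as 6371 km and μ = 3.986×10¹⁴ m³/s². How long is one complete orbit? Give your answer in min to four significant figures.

r_p = 6371 + 1372 = 7743.0 km = 7.7430×10⁶ m.
r_a = 6371 + 34790 = 41161 km = 4.1161×10⁷ m.
Semi-major axis a = (r_p + r_a)/2 = (7743.0 + 41161)/2 = 24452 km = 2.445×10⁷ m.
By Kepler's third law T = 2π√(a³/μ) = 2π × 6.056×10³ = 3.805×10⁴ s.
= 634.2 min.

T ≈ 634.2 min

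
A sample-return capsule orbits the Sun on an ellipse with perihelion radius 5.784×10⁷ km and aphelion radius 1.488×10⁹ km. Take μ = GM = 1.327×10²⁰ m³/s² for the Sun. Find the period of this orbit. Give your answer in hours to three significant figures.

T ≈ 103000 hours

Semi-major axis a = (r_p + r_a)/2 = (5.7840×10⁷ + 1.4880×10⁹)/2 = 7.7292×10⁸ km = 7.729×10¹¹ m.
By Kepler's third law T = 2π√(a³/μ) = 2π × 5.899×10⁷ = 3.706×10⁸ s.
= 1.030×10⁵ hours.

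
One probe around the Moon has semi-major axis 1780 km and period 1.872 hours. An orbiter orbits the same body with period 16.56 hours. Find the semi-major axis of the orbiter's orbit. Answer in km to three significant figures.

a₂ ≈ 7610 km

Kepler's third law: a³ ∝ T², so a₂ = a₁ (T₂/T₁)^(2/3).
T₂/T₁ = 8.846, (T₂/T₁)^(2/3) = 4.277.
a₂ = 1780 × 4.277 = 7614 km.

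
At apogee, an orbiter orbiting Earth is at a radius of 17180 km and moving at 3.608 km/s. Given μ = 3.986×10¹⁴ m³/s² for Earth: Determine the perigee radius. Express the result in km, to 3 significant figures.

perigee radius ≈ 6700 km

r_a = 1.718×10⁷ m.
Specific energy ε = v²/2 − μ/r = -1.669×10⁷ J/kg, so a = −μ/(2ε) = 1.194×10⁷ m.
The apsides satisfy r_p + r_a = 2a, so the perigee radius is 2a − r_a = 6.699×10⁶ m = 6698.9 km.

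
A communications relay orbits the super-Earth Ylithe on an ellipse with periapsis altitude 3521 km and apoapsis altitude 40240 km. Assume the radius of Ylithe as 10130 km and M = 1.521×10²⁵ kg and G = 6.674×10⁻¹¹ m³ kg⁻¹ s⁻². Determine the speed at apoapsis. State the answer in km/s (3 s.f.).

v ≈ 2.93 km/s

μ = GM = 6.674×10⁻¹¹ × 1.521×10²⁵ = 1.015×10¹⁵ m³/s².
r_p = 10130 + 3521 = 13651 km = 1.3651×10⁷ m.
r_a = 10130 + 40240 = 50370 km = 5.0370×10⁷ m.
Semi-major axis a = (r_p + r_a)/2 = 32010 km = 3.201×10⁷ m.
Vis-viva: v² = μ(2/r − 1/a) = 1.015×10¹⁵ × (3.971×10⁻⁸ − 3.124×10⁻⁸) = 8.594×10⁶ m²/s².
v = 2932 m/s = 2.932 km/s.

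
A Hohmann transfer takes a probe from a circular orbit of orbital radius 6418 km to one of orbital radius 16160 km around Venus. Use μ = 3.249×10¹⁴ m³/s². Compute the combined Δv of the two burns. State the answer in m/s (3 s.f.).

r₁ = 6418 km = 6.418×10⁶ m.
r₂ = 16160 km = 1.616×10⁷ m.
Transfer ellipse a_t = (r₁ + r₂)/2 = 1.129×10⁷ m.
At r₁: circular v_c1 = √(μ/r₁) = 7115 m/s; transfer-periapsis v_p = √[μ(2/r₁ − 1/a_t)] = 8513 m/s.
Δv₁ = v_p − v_c1 = 1398 m/s.
At r₂: circular v_c2 = √(μ/r₂) = 4484 m/s; transfer-apoapsis v_a = √[μ(2/r₂ − 1/a_t)] = 3381 m/s.
Δv₂ = v_c2 − v_a = 1103 m/s.
Total Δv = Δv₁ + Δv₂ = 2501 m/s.

Δv_total ≈ 2500 m/s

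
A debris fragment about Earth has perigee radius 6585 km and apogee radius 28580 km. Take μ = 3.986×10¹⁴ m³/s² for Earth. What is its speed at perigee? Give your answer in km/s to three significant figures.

Semi-major axis a = (r_p + r_a)/2 = 17582 km = 1.758×10⁷ m.
Vis-viva: v² = μ(2/r − 1/a) = 3.986×10¹⁴ × (3.037×10⁻⁷ − 5.687×10⁻⁸) = 9.839×10⁷ m²/s².
v = 9919 m/s = 9.919 km/s.

v ≈ 9.92 km/s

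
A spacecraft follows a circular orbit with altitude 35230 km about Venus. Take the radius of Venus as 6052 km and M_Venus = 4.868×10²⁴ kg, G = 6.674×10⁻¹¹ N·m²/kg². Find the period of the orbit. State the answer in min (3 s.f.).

μ = GM = 6.674×10⁻¹¹ × 4.868×10²⁴ = 3.249×10¹⁴ m³/s².
r = 6052 + 35230 = 41282 km = 4.1282×10⁷ m.
Kepler's third law: T = 2π√(r³/μ) = 2π√((4.128×10⁷)³ / 3.249×10¹⁴).
r³/μ = 2.165×10⁸ s², so T = 2π × 1.472×10⁴ = 9.246×10⁴ s.
Converting: 9.246×10⁴ s ÷ 60.00 = 1541 min.

T ≈ 1540 min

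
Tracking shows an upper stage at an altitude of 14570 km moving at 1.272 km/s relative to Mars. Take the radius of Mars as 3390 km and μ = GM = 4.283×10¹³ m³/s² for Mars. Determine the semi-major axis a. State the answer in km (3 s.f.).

a ≈ 13600 km

r = 3390 + 14570 = 17960 km = 1.796×10⁷ m.
Vis-viva rearranged: 1/a = 2/r − v²/μ = 1.114×10⁻⁷ − 3.778×10⁻⁸ = 7.358×10⁻⁸ m⁻¹.
a = 1.359×10⁷ m = 13590 km.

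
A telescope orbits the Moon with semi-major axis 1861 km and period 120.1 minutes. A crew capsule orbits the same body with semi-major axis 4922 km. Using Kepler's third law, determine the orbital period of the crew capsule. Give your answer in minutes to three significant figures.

Kepler's third law: T² ∝ a³, so T₂ = T₁ (a₂/a₁)^(3/2).
a₂/a₁ = 2.645, (a₂/a₁)^(3/2) = 4.301.
T₂ = 120.1 × 4.301 = 516.6 minutes.

T₂ ≈ 517 minutes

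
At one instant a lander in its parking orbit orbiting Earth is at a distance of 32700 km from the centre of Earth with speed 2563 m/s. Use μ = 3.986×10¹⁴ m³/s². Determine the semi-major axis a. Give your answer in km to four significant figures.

r = 3.270×10⁷ m.
Vis-viva rearranged: 1/a = 2/r − v²/μ = 6.116×10⁻⁸ − 1.648×10⁻⁸ = 4.468×10⁻⁸ m⁻¹.
a = 2.238×10⁷ m = 22380 km.

a ≈ 22380 km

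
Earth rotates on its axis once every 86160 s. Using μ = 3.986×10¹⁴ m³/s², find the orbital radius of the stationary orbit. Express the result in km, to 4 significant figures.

r_sync ≈ 42160 km

A synchronous orbit has period T, so by Kepler's third law a = (μT²/4π²)^(1/3).
μT²/4π² = 3.986×10¹⁴ × (8.616×10⁴)² / 39.48 = 7.495×10²² m³.
a = 4.216×10⁷ m = 42163 km.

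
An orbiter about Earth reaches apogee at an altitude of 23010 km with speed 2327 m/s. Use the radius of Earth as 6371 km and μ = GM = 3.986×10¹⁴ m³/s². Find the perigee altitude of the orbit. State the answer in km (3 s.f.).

r_a = 6371 + 23010 = 29381 km = 2.938×10⁷ m.
Specific energy ε = v²/2 − μ/r = -1.086×10⁷ J/kg, so a = −μ/(2ε) = 1.835×10⁷ m.
The apsides satisfy r_p + r_a = 2a, so the perigee radius is 2a − r_a = 7.325×10⁶ m = 7325.5 km.
Perigee altitude = 7325.5 − 6371 = 954.45 km.

perigee altitude ≈ 954 km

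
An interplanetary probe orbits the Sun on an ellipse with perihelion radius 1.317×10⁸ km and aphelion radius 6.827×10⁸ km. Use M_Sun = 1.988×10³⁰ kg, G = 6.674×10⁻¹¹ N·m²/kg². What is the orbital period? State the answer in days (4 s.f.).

T ≈ 1641 days

μ = GM = 6.674×10⁻¹¹ × 1.988×10³⁰ = 1.327×10²⁰ m³/s².
Semi-major axis a = (r_p + r_a)/2 = (1.3170×10⁸ + 6.8270×10⁸)/2 = 4.0720×10⁸ km = 4.072×10¹¹ m.
By Kepler's third law T = 2π√(a³/μ) = 2π × 2.256×10⁷ = 1.417×10⁸ s.
= 1641 days.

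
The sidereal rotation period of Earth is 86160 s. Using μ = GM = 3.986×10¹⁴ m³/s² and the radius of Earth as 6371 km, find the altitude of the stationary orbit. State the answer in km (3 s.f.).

A synchronous orbit has period T, so by Kepler's third law a = (μT²/4π²)^(1/3).
μT²/4π² = 3.986×10¹⁴ × (8.616×10⁴)² / 39.48 = 7.495×10²² m³.
a = 4.216×10⁷ m = 42163 km.
Altitude h = a − R = 42163 − 6371 = 35792 km.

h_sync ≈ 35800 km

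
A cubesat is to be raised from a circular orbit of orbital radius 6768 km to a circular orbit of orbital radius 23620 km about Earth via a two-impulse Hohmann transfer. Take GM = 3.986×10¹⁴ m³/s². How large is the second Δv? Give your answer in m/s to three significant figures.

Δv ≈ 1370 m/s

r₁ = 6768 km = 6.768×10⁶ m.
r₂ = 23620 km = 2.362×10⁷ m.
Transfer ellipse a_t = (r₁ + r₂)/2 = 1.519×10⁷ m.
At r₁: circular v_c1 = √(μ/r₁) = 7674 m/s; transfer-perigee v_p = √[μ(2/r₁ − 1/a_t)] = 9568 m/s.
At r₂: circular v_c2 = √(μ/r₂) = 4108 m/s; transfer-apogee v_a = √[μ(2/r₂ − 1/a_t)] = 2742 m/s.
Δv₂ = v_c2 − v_a = 1366 m/s.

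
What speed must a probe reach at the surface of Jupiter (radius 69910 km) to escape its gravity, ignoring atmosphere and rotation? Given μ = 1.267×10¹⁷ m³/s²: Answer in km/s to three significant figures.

v_esc ≈ 60.2 km/s

r = R = 6.991×10⁷ m.
Escape speed v_esc = √(2μ/r) = √(2 × 1.267×10¹⁷ / 6.991×10⁷) = √(3.625×10⁹) = 60210 m/s.
= 60.21 km/s.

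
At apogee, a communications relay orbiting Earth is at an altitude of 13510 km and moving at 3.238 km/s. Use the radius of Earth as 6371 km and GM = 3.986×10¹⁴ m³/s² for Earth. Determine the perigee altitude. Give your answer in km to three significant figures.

perigee altitude ≈ 668 km

r_a = 6371 + 13510 = 19881 km = 1.988×10⁷ m.
Specific energy ε = v²/2 − μ/r = -1.481×10⁷ J/kg, so a = −μ/(2ε) = 1.346×10⁷ m.
The apsides satisfy r_p + r_a = 2a, so the perigee radius is 2a − r_a = 7.039×10⁶ m = 7038.8 km.
Perigee altitude = 7038.8 − 6371 = 667.75 km.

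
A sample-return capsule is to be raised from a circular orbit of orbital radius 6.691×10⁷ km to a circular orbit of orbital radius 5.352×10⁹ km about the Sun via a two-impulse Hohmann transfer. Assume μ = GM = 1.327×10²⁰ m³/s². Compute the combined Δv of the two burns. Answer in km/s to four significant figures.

Δv_total ≈ 22.25 km/s

r₁ = 6.691×10⁷ km = 6.691×10¹⁰ m.
r₂ = 5.352×10⁹ km = 5.352×10¹² m.
Transfer ellipse a_t = (r₁ + r₂)/2 = 2.709×10¹² m.
At r₁: circular v_c1 = √(μ/r₁) = 44530 m/s; transfer-perihelion v_p = √[μ(2/r₁ − 1/a_t)] = 62590 m/s.
Δv₁ = v_p − v_c1 = 18060 m/s.
At r₂: circular v_c2 = √(μ/r₂) = 4979 m/s; transfer-aphelion v_a = √[μ(2/r₂ − 1/a_t)] = 782.5 m/s.
Δv₂ = v_c2 − v_a = 4197 m/s.
Total Δv = Δv₁ + Δv₂ = 22250 m/s = 22.25 km/s.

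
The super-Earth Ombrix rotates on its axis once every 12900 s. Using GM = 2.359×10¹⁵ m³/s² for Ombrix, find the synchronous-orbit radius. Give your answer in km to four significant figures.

A synchronous orbit has period T, so by Kepler's third law a = (μT²/4π²)^(1/3).
μT²/4π² = 2.359×10¹⁵ × (1.290×10⁴)² / 39.48 = 9.944×10²¹ m³.
a = 2.150×10⁷ m = 21504 km.

r_sync ≈ 21500 km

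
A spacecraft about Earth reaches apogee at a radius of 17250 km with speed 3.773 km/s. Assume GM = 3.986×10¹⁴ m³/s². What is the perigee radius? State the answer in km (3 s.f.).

r_a = 1.725×10⁷ m.
Specific energy ε = v²/2 − μ/r = -1.599×10⁷ J/kg, so a = −μ/(2ε) = 1.246×10⁷ m.
The apsides satisfy r_p + r_a = 2a, so the perigee radius is 2a − r_a = 7.679×10⁶ m = 7678.9 km.

perigee radius ≈ 7680 km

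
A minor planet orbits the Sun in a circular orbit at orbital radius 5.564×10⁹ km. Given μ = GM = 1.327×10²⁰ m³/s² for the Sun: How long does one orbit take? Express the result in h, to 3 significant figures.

r = 5.564×10⁹ km = 5.564×10¹² m.
Kepler's third law: T = 2π√(r³/μ) = 2π√((5.564×10¹²)³ / 1.327×10²⁰).
r³/μ = 1.298×10¹⁸ s², so T = 2π × 1.139×10⁹ = 7.159×10⁹ s.
Converting: 7.159×10⁹ s ÷ 3600 = 1.988×10⁶ h.

T ≈ 1990000 h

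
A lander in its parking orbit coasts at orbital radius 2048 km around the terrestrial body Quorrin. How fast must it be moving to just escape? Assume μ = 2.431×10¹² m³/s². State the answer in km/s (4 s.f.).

v_esc ≈ 1.541 km/s

r = 2048 km = 2.048×10⁶ m.
Escape speed v_esc = √(2μ/r) = √(2 × 2.431×10¹² / 2.048×10⁶) = √(2.374×10⁶) = 1541 m/s.
= 1.541 km/s.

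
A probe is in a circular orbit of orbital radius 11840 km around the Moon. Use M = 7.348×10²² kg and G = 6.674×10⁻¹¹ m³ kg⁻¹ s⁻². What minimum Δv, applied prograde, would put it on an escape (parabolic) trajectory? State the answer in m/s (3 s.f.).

Δv ≈ 267 m/s

μ = GM = 6.674×10⁻¹¹ × 7.348×10²² = 4.904×10¹² m³/s².
r = 11840 km = 1.184×10⁷ m.
Circular speed v_c = √(μ/r) = 643.6 m/s.
Escape speed v_esc = √(2μ/r) = √2 × v_c = 910.2 m/s.
Δv = v_esc − v_c = 266.6 m/s.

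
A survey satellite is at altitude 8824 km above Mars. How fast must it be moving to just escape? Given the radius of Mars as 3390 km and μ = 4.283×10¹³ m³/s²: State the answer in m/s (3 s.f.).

r = 3390 + 8824 = 12214 km = 1.2214×10⁷ m.
Escape speed v_esc = √(2μ/r) = √(2 × 4.283×10¹³ / 1.221×10⁷) = √(7.013×10⁶) = 2648 m/s.

v_esc ≈ 2650 m/s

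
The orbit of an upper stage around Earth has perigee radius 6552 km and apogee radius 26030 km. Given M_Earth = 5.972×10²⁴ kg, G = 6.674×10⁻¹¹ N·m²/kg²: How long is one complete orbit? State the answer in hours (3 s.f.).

T ≈ 5.75 hours

μ = GM = 6.674×10⁻¹¹ × 5.972×10²⁴ = 3.986×10¹⁴ m³/s².
Semi-major axis a = (r_p + r_a)/2 = (6552.0 + 26030)/2 = 16291 km = 1.629×10⁷ m.
By Kepler's third law T = 2π√(a³/μ) = 2π × 3.294×10³ = 2.069×10⁴ s.
= 5.748 hours.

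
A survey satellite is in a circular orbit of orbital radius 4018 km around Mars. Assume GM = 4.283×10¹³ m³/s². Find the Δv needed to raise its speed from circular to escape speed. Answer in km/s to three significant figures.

r = 4018 km = 4.018×10⁶ m.
Circular speed v_c = √(μ/r) = 3265 m/s.
Escape speed v_esc = √(2μ/r) = √2 × v_c = 4617 m/s.
Δv = v_esc − v_c = 1352 m/s = 1.352 km/s.

Δv ≈ 1.35 km/s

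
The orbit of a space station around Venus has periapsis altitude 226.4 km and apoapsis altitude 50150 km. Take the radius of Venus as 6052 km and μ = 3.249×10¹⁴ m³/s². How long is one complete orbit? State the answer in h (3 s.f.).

T ≈ 16.9 h

r_p = 6052 + 226.4 = 6278.4 km = 6.2784×10⁶ m.
r_a = 6052 + 50150 = 56202 km = 5.6202×10⁷ m.
Semi-major axis a = (r_p + r_a)/2 = (6278.4 + 56202)/2 = 31240 km = 3.124×10⁷ m.
By Kepler's third law T = 2π√(a³/μ) = 2π × 9.687×10³ = 6.087×10⁴ s.
= 16.91 h.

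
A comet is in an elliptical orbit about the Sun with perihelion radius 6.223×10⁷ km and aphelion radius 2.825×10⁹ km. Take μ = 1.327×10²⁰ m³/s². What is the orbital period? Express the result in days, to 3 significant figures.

T ≈ 10900 days

Semi-major axis a = (r_p + r_a)/2 = (6.2230×10⁷ + 2.8250×10⁹)/2 = 1.4436×10⁹ km = 1.444×10¹² m.
By Kepler's third law T = 2π√(a³/μ) = 2π × 1.506×10⁸ = 9.461×10⁸ s.
= 10950 days.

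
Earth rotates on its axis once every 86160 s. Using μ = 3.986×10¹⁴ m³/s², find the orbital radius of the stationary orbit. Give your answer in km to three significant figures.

r_sync ≈ 42200 km

A synchronous orbit has period T, so by Kepler's third law a = (μT²/4π²)^(1/3).
μT²/4π² = 3.986×10¹⁴ × (8.616×10⁴)² / 39.48 = 7.495×10²² m³.
a = 4.216×10⁷ m = 42163 km.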